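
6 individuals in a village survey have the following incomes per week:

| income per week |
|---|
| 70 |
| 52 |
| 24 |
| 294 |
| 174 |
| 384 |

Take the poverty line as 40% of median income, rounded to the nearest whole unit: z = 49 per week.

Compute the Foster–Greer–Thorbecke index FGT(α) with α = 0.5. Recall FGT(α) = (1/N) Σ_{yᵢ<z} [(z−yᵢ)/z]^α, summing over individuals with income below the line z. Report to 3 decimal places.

0.119

Incomes under z: 24 (q = 1 of N = 6).
Gap ratios (z−y)/z: (49−24)/49 = 0.5102.
Raised to α = 0.5: 0.71429.
Sum = 0.714286; FGT(0.5) = 0.714286 / 6 = 0.119.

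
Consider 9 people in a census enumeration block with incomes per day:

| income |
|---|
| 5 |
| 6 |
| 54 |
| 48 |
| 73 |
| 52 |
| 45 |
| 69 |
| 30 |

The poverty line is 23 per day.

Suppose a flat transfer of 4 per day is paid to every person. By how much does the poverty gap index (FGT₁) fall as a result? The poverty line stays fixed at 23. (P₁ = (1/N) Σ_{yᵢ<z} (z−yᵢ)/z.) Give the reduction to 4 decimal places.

0.0386

Before: below the line — 5, 6; poverty gap index (FGT₁) = 0.169082.
After the 4 transfer: below the line — 9, 10; poverty gap index (FGT₁) = 0.130435.
Reduction = 0.169082 − 0.130435 = 0.0386.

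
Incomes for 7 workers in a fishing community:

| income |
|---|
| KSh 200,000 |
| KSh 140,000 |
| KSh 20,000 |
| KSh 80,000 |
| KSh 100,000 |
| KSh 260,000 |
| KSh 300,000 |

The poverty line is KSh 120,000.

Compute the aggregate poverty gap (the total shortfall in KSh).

Below z: KSh 20,000, KSh 80,000, KSh 100,000 (q = 3 of N = 7).
Individual gaps: 120000−20000 = 100000; 120000−80000 = 40000; 120000−100000 = 20000.
Aggregate gap = KSh 160,000.

KSh 160,000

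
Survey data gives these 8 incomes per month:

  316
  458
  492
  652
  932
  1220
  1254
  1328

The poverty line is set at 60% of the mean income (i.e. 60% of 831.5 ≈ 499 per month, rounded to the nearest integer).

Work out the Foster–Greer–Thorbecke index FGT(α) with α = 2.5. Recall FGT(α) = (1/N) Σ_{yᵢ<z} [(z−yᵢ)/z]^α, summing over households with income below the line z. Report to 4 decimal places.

0.0104

Below the line: 316, 458, 492 (q = 3 of N = 8).
Shortfall ratios: (499−316)/499 = 0.3667; (499−458)/499 = 0.0822; (499−492)/499 = 0.0140.
Raised to α = 2.5: 0.08145; 0.00194; 0.00002.
Sum = 0.083406; FGT(2.5) = 0.083406 / 8 = 0.0104.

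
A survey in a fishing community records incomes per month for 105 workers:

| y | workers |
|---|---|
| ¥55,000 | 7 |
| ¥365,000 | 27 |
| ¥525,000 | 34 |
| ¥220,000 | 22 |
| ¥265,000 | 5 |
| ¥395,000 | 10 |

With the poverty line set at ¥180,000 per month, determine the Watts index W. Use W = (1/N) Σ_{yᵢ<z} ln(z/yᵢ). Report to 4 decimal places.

0.0790

Below z: 7×¥55,000 (q = 7 of N = 105).
ln(z/y) terms: ln(180000/55000) = 1.1856 (×7).
W = 8.299366 / 105 = 0.0790.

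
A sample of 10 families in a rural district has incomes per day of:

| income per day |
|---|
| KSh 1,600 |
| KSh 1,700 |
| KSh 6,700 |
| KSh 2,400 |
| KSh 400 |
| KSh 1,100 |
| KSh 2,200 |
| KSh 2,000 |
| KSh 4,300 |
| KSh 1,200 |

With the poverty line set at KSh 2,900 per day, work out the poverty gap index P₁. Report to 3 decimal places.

Poor units: KSh 400, KSh 1,100, KSh 1,200, KSh 1,600, KSh 1,700, KSh 2,000, KSh 2,200, KSh 2,400 (q = 8 of N = 10).
Relative gaps: (2900−400)/2900 = 0.8621; (2900−1100)/2900 = 0.6207; (2900−1200)/2900 = 0.5862; (2900−1600)/2900 = 0.4483; (2900−1700)/2900 = 0.4138; (2900−2000)/2900 = 0.3103; (2900−2200)/2900 = 0.2414; (2900−2400)/2900 = 0.1724.
Sum of shortfalls = 3.655172; P₁ averages over all N: 3.655172 / 10 = 0.366.

0.366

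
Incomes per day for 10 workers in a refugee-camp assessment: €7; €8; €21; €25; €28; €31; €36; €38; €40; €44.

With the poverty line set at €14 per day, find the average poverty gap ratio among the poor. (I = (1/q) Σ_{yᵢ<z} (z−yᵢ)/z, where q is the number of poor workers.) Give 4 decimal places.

0.4643

Below z: €7, €8 (q = 2 of N = 10).
Relative gaps: 0.5000, 0.4286; sum = 0.928571.
I averages over the q = 2 poor units only: 0.928571 / 2 = 0.4643.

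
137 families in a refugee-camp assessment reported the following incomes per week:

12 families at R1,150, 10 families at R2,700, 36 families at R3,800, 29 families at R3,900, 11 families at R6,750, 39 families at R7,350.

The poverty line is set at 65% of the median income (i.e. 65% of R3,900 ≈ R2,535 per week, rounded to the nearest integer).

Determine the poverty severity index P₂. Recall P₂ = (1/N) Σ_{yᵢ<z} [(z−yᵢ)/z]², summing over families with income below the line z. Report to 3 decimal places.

0.026

Below the line: 12×R1,150 (q = 12 of N = 137).
Normalized shortfalls: (2535−1150)/2535 = 0.5464 (×12).
Squared: 0.2985 (×12).
Sum = 3.581994; P₂ = 3.581994 / 137 = 0.026.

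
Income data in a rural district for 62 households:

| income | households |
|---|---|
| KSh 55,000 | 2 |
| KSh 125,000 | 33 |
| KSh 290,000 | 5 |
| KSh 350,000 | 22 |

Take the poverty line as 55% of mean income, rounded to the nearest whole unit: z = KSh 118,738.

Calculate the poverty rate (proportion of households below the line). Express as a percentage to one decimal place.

3.2%

2 of the 62 households have income below KSh 118,738.
H = 2/62 = 3.2%.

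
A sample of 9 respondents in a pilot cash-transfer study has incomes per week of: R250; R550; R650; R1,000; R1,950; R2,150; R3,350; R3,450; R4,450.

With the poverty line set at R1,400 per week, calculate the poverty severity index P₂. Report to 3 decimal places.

0.157

Below the line: R250, R550, R650, R1,000 (q = 4 of N = 9).
Gap ratios (z−y)/z: (1400−250)/1400 = 0.8214; (1400−550)/1400 = 0.6071; (1400−650)/1400 = 0.5357; (1400−1000)/1400 = 0.2857.
Squared: 0.6747; 0.3686; 0.2870; 0.0816.
Sum = 1.411990; P₂ = 1.411990 / 9 = 0.157.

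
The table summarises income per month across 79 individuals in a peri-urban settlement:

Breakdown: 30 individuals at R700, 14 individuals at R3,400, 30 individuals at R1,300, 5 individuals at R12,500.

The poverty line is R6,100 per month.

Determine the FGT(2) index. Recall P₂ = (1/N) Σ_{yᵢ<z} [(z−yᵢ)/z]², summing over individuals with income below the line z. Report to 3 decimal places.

Poor units: 30×R700, 30×R1,300, 14×R3,400 (q = 74 of N = 79).
Relative gaps: (6100−700)/6100 = 0.8852 (×30); (6100−1300)/6100 = 0.7869 (×30); (6100−3400)/6100 = 0.4426 (×14).
Squared: 0.7837 (×30); 0.6192 (×30); 0.1959 (×14).
Sum = 44.828272; P₂ = 44.828272 / 79 = 0.567.

0.567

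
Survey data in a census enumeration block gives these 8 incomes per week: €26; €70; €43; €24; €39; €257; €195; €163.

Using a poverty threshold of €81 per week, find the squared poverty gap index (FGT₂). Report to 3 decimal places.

Below the line: €24, €26, €39, €43, €70 (q = 5 of N = 8).
Normalized shortfalls: (81−24)/81 = 0.7037; (81−26)/81 = 0.6790; (81−39)/81 = 0.5185; (81−43)/81 = 0.4691; (81−70)/81 = 0.1358.
Squared: 0.4952; 0.4611; 0.2689; 0.2201; 0.0184.
Sum = 1.463649; P₂ = 1.463649 / 8 = 0.183.

0.183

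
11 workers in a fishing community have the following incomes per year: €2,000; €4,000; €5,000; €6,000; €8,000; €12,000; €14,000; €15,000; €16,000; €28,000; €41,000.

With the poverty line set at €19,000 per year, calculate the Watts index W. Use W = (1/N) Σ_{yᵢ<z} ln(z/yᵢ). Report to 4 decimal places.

0.7578

Below z: €2,000, €4,000, €5,000, €6,000, €8,000, €12,000, €14,000, €15,000, €16,000 (q = 9 of N = 11).
ln(z/y) terms: ln(19000/2000) = 2.2513; ln(19000/4000) = 1.5581; ln(19000/5000) = 1.3350; ln(19000/6000) = 1.1527; ln(19000/8000) = 0.8650; ln(19000/12000) = 0.4595; ln(19000/14000) = 0.3054; ln(19000/15000) = 0.2364; ln(19000/16000) = 0.1719.
W = 8.335267 / 11 = 0.7578.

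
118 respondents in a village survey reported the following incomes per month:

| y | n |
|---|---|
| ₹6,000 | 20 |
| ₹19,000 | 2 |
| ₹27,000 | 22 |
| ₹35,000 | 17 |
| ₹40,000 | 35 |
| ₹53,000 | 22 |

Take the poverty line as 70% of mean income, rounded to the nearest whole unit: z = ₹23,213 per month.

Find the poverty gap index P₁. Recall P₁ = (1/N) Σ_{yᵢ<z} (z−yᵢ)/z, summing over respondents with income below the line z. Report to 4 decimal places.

Poor units: 20×₹6,000, 2×₹19,000 (q = 22 of N = 118).
Relative gaps: (23213−6000)/23213 = 0.7415 (×20); (23213−19000)/23213 = 0.1815 (×2).
Sum of shortfalls = 15.193469; P₁ averages over all N: 15.193469 / 118 = 0.1288.

0.1288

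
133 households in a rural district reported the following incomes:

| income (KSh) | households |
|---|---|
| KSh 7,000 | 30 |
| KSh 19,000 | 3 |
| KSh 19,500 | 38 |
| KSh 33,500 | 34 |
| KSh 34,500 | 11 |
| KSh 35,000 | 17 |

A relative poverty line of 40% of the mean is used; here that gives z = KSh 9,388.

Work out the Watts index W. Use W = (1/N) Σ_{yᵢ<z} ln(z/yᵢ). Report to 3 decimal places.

0.066

Below z: 30×KSh 7,000 (q = 30 of N = 133).
Log shortfalls: ln(9388/7000) = 0.2935 (×30).
W = 8.805664 / 133 = 0.066.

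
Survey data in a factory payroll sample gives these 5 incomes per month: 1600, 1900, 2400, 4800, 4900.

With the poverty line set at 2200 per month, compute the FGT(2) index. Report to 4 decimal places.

Below z: 1600, 1900 (q = 2 of N = 5).
Relative gaps: (2200−1600)/2200 = 0.2727; (2200−1900)/2200 = 0.1364.
Squared: 0.0744; 0.0186.
Sum = 0.092975; P₂ = 0.092975 / 5 = 0.0186.

0.0186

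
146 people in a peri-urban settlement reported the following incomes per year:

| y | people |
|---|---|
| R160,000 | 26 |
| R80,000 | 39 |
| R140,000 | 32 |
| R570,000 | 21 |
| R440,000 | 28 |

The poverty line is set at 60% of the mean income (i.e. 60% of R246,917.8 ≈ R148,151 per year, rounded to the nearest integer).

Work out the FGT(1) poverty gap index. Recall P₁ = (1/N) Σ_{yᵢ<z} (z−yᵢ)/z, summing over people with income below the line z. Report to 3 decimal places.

Poor units: 39×R80,000, 32×R140,000 (q = 71 of N = 146).
Normalized shortfalls: (148151−80000)/148151 = 0.4600 (×39); (148151−140000)/148151 = 0.0550 (×32).
Σ = 19.700988. Dividing by the full population N = 146 gives P₁ = 0.135.

0.135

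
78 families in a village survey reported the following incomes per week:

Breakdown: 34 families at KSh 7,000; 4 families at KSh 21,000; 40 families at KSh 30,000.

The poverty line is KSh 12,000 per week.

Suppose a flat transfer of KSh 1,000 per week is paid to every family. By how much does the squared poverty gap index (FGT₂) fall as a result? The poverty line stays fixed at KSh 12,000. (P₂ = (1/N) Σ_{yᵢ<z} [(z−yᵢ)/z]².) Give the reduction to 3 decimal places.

Before: below the line — 34×KSh 7,000; squared poverty gap index (FGT₂) = 0.07568.
After the KSh 1,000 transfer: below the line — 34×KSh 8,000; squared poverty gap index (FGT₂) = 0.04843.
Reduction = 0.07568 − 0.04843 = 0.027.

0.027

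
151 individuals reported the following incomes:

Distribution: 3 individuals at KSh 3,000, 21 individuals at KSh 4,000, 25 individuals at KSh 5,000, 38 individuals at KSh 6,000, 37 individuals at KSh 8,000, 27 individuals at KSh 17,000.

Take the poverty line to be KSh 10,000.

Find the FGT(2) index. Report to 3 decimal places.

0.151

Poor units: 3×KSh 3,000, 21×KSh 4,000, 25×KSh 5,000, 38×KSh 6,000, 37×KSh 8,000 (q = 124 of N = 151).
Normalized shortfalls: (10000−3000)/10000 = 0.7000 (×3); (10000−4000)/10000 = 0.6000 (×21); (10000−5000)/10000 = 0.5000 (×25); (10000−6000)/10000 = 0.4000 (×38); (10000−8000)/10000 = 0.2000 (×37).
Squared: 0.4900 (×3); 0.3600 (×21); 0.2500 (×25); 0.1600 (×38); 0.0400 (×37).
Sum = 22.840000; P₂ = 22.840000 / 151 = 0.151.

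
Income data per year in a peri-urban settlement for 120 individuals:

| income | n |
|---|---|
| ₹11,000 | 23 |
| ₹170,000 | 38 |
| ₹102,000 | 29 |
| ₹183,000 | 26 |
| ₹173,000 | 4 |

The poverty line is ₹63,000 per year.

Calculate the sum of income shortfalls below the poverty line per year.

Incomes under z: 23×₹11,000 (q = 23 of N = 120).
Individual gaps: 23×(63000−11000) = 1196000.
Aggregate gap = ₹1,196,000.

₹1,196,000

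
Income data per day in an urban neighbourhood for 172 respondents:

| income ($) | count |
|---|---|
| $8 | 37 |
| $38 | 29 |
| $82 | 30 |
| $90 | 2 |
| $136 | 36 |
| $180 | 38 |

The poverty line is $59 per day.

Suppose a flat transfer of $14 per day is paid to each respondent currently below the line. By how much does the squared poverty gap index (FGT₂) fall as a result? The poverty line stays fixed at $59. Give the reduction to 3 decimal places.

Before: below the line — 37×$8, 29×$38; squared poverty gap index (FGT₂) = 0.18209.
After the $14 transfer: below the line — 37×$22, 29×$52; squared poverty gap index (FGT₂) = 0.08697.
Reduction = 0.18209 − 0.08697 = 0.095.

0.095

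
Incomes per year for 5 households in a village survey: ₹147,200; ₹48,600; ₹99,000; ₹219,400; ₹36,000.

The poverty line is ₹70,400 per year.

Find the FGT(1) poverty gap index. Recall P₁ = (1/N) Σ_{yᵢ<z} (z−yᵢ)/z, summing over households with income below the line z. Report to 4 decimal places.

0.1597

Below z: ₹36,000, ₹48,600 (q = 2 of N = 5).
Normalized shortfalls: (70400−36000)/70400 = 0.4886; (70400−48600)/70400 = 0.3097.
Σ = 0.798295. Dividing by the full population N = 5 gives P₁ = 0.1597.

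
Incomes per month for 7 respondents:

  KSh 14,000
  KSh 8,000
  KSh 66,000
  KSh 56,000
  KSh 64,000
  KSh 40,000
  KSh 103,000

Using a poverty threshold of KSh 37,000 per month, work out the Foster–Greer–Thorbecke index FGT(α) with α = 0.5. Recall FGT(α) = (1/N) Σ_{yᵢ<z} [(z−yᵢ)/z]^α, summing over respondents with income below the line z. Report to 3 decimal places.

Poor units: KSh 8,000, KSh 14,000 (q = 2 of N = 7).
Normalized shortfalls: (37000−8000)/37000 = 0.7838; (37000−14000)/37000 = 0.6216.
Raised to α = 0.5: 0.88532; 0.78843.
Sum = 1.673745; FGT(0.5) = 1.673745 / 7 = 0.239.

0.239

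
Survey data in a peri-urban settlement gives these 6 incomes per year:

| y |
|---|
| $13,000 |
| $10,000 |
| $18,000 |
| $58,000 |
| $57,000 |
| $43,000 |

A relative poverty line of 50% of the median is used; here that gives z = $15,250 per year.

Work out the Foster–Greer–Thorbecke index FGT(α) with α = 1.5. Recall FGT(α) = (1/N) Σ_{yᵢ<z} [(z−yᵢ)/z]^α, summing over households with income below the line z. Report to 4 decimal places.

0.0431

Poor units: $10,000, $13,000 (q = 2 of N = 6).
Shortfall ratios: (15250−10000)/15250 = 0.3443; (15250−13000)/15250 = 0.1475.
Raised to α = 1.5: 0.20199; 0.05667.
Sum = 0.258664; FGT(1.5) = 0.258664 / 6 = 0.0431.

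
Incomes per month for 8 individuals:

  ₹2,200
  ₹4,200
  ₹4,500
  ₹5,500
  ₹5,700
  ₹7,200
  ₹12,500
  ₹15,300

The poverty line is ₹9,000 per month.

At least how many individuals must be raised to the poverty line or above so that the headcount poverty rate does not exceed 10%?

Currently q = 6 of N = 8 are below the line (H = 0.750).
A headcount ratio of at most 10% allows at most ⌊0.10 × 8⌋ = 0 poor individuals.
So at least 6 − 0 = 6 must be lifted.

6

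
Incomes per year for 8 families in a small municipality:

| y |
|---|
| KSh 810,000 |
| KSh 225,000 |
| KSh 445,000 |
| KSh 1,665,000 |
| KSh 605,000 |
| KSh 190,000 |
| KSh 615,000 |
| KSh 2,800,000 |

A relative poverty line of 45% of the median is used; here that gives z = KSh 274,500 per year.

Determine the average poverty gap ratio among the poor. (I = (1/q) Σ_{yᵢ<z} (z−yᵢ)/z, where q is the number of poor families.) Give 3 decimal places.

Below z: KSh 190,000, KSh 225,000 (q = 2 of N = 8).
Shortfall ratios (z−y)/z: 0.3078, 0.1803; sum = 0.488160.
The income-gap ratio divides by q (the poor only): 0.488160 / 2 = 0.244.

0.244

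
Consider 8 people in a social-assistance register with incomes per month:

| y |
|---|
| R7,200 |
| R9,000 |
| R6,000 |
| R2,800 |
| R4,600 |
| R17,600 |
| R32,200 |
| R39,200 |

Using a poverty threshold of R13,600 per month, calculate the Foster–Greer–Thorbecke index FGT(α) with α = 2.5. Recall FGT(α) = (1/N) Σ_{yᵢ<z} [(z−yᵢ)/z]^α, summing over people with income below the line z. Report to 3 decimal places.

0.171

Incomes under z: R2,800, R4,600, R6,000, R7,200, R9,000 (q = 5 of N = 8).
Shortfall ratios: (13600−2800)/13600 = 0.7941; (13600−4600)/13600 = 0.6618; (13600−6000)/13600 = 0.5588; (13600−7200)/13600 = 0.4706; (13600−9000)/13600 = 0.3382.
Raised to α = 2.5: 0.56197; 0.35625; 0.23345; 0.15192; 0.06653.
Sum = 1.370118; FGT(2.5) = 1.370118 / 8 = 0.171.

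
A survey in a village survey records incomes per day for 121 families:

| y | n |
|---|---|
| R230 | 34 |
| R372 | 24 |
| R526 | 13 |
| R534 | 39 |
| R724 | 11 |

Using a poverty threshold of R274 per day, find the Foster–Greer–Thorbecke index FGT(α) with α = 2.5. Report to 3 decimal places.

0.003

Poor units: 34×R230 (q = 34 of N = 121).
Gap ratios (z−y)/z: (274−230)/274 = 0.1606 (×34).
Raised to α = 2.5: 0.01033 (×34).
Sum = 0.351345; FGT(2.5) = 0.351345 / 121 = 0.003.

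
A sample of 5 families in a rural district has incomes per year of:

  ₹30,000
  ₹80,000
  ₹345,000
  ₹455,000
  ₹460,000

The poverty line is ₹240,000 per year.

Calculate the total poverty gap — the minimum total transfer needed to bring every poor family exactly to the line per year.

₹370,000

Below the line: ₹30,000, ₹80,000 (q = 2 of N = 5).
Individual gaps: 240000−30000 = 210000; 240000−80000 = 160000.
Aggregate gap = ₹370,000.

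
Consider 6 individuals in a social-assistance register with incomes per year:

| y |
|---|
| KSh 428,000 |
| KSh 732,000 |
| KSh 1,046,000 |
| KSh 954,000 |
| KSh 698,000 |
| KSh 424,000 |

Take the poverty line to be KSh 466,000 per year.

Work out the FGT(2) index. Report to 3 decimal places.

0.002

Poor units: KSh 424,000, KSh 428,000 (q = 2 of N = 6).
Relative gaps: (466000−424000)/466000 = 0.0901; (466000−428000)/466000 = 0.0815.
Squared: 0.0081; 0.0066.
Sum = 0.014773; P₂ = 0.014773 / 6 = 0.002.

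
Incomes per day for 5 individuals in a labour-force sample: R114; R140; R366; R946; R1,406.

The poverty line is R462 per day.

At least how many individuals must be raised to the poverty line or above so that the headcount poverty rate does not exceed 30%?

2

3 of the 5 individuals are poor, so H = 3/5 = 0.600.
A headcount ratio of at most 30% allows at most ⌊0.30 × 5⌋ = 1 poor individuals.
So at least 3 − 1 = 2 must be lifted.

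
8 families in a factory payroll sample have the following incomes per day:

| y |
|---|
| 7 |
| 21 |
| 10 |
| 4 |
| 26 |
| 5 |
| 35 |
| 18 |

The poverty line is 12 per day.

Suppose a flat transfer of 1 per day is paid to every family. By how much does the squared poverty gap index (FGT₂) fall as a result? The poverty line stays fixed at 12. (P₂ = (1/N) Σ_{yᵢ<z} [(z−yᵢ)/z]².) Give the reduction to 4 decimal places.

0.0347

Before: below the line — 4, 5, 7, 10; squared poverty gap index (FGT₂) = 0.123264.
After the 1 transfer: below the line — 5, 6, 8, 11; squared poverty gap index (FGT₂) = 0.088542.
Reduction = 0.123264 − 0.088542 = 0.0347.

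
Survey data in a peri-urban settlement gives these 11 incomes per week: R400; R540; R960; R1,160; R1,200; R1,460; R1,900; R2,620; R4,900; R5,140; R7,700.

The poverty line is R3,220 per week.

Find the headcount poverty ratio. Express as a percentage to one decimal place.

8 of the 11 workers have income below R3,220.
H = 8/11 = 72.7%.

72.7%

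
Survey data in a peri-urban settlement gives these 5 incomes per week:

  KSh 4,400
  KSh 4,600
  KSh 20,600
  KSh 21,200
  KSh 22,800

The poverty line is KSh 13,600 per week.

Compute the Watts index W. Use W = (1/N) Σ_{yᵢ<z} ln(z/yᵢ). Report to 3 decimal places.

Below z: KSh 4,400, KSh 4,600 (q = 2 of N = 5).
Log gaps: ln(13600/4400) = 1.1285; ln(13600/4600) = 1.0840.
W = 2.212479 / 5 = 0.442.

0.442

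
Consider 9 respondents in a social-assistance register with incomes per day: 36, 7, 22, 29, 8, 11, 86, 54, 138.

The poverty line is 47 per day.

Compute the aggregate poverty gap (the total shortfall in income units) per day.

Incomes under z: 7, 8, 11, 22, 29, 36 (q = 6 of N = 9).
Individual gaps: 47−7 = 40; 47−8 = 39; 47−11 = 36; 47−22 = 25; 47−29 = 18; 47−36 = 11.
Aggregate gap = 169.

169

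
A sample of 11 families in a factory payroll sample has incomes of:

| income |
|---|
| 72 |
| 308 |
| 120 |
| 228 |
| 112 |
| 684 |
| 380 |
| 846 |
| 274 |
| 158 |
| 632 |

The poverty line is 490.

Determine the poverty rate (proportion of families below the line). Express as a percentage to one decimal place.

8 of the 11 families have income below 490.
H = 8/11 = 72.7%.

72.7%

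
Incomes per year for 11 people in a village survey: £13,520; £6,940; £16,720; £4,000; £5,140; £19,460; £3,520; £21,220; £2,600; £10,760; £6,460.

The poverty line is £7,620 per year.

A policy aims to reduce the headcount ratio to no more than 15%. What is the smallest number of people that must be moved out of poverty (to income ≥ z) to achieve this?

Currently q = 6 of N = 11 are below the line (H = 0.545).
A headcount ratio of at most 15% allows at most ⌊0.15 × 11⌋ = 1 poor people.
So at least 6 − 1 = 5 must be lifted.

5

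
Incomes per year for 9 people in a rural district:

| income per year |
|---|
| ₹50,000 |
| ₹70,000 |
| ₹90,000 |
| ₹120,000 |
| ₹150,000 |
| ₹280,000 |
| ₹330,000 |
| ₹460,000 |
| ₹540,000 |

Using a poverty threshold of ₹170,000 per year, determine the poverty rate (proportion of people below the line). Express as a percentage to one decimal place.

55.6%

5 of the 9 people have income below ₹170,000.
H = 5/9 = 55.6%.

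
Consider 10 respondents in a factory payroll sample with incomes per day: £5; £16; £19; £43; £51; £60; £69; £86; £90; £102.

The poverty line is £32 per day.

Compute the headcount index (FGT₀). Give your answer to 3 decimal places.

0.300

3 of the 10 respondents have income below £32.
H = 3/10 = 0.300.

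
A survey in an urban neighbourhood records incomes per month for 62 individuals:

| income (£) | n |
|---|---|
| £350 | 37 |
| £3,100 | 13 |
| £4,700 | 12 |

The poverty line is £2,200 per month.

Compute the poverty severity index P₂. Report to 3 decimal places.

0.422

Poor units: 37×£350 (q = 37 of N = 62).
Relative gaps: (2200−350)/2200 = 0.8409 (×37).
Squared: 0.7071 (×37).
Sum = 26.163740; P₂ = 26.163740 / 62 = 0.422.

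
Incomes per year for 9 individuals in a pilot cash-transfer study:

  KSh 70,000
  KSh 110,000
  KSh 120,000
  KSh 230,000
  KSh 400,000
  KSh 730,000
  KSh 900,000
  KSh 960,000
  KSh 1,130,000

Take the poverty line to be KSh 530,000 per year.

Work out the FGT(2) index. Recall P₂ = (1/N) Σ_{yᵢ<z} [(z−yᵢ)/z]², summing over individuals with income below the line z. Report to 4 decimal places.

0.2623

Below z: KSh 70,000, KSh 110,000, KSh 120,000, KSh 230,000, KSh 400,000 (q = 5 of N = 9).
Normalized shortfalls: (530000−70000)/530000 = 0.8679; (530000−110000)/530000 = 0.7925; (530000−120000)/530000 = 0.7736; (530000−230000)/530000 = 0.5660; (530000−400000)/530000 = 0.2453.
Squared: 0.7533; 0.6280; 0.5984; 0.3204; 0.0602.
Sum = 2.360271; P₂ = 2.360271 / 9 = 0.2623.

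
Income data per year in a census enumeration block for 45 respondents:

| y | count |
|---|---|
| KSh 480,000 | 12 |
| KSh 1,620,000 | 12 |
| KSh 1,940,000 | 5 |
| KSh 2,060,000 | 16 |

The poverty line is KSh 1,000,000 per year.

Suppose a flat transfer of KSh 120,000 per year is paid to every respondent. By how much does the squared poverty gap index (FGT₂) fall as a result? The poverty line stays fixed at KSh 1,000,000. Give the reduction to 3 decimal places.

Before: below the line — 12×KSh 480,000; squared poverty gap index (FGT₂) = 0.07211.
After the KSh 120,000 transfer: below the line — 12×KSh 600,000; squared poverty gap index (FGT₂) = 0.04267.
Reduction = 0.07211 − 0.04267 = 0.029.

0.029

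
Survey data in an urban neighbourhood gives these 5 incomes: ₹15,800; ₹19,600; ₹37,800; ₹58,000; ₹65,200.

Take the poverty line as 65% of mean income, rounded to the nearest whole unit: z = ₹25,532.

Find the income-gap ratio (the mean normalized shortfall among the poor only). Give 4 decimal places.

0.3068

Incomes under z: ₹15,800, ₹19,600 (q = 2 of N = 5).
Shortfall ratios (z−y)/z: 0.3812, 0.2323; sum = 0.613505.
I averages over the q = 2 poor units only: 0.613505 / 2 = 0.3068.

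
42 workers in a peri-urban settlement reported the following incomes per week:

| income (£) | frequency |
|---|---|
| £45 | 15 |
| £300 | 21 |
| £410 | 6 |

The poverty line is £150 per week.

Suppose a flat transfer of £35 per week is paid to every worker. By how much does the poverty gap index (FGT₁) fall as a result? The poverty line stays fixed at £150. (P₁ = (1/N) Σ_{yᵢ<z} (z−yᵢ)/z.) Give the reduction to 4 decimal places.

0.0833

Before: below the line — 15×£45; poverty gap index (FGT₁) = 0.250000.
After the £35 transfer: below the line — 15×£80; poverty gap index (FGT₁) = 0.166667.
Reduction = 0.250000 − 0.166667 = 0.0833.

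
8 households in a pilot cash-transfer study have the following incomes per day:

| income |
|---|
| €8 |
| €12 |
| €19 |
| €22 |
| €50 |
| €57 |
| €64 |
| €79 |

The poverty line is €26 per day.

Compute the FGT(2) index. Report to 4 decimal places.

0.1082

Poor units: €8, €12, €19, €22 (q = 4 of N = 8).
Shortfall ratios: (26−8)/26 = 0.6923; (26−12)/26 = 0.5385; (26−19)/26 = 0.2692; (26−22)/26 = 0.1538.
Squared: 0.4793; 0.2899; 0.0725; 0.0237.
Sum = 0.865385; P₂ = 0.865385 / 8 = 0.1082.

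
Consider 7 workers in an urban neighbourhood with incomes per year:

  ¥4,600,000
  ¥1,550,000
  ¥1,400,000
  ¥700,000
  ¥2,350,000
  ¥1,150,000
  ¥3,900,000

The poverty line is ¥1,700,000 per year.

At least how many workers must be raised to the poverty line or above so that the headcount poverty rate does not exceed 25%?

3

Currently q = 4 of N = 7 are below the line (H = 0.571).
A headcount ratio of at most 25% allows at most ⌊0.25 × 7⌋ = 1 poor workers.
So at least 4 − 1 = 3 must be lifted.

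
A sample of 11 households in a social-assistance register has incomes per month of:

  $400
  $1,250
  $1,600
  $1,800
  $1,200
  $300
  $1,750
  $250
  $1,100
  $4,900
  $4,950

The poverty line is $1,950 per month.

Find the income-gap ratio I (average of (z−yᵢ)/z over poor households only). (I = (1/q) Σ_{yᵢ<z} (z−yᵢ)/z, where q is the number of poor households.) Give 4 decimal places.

0.4501

Below z: $250, $300, $400, $1,100, $1,200, $1,250, $1,600, $1,750, $1,800 (q = 9 of N = 11).
Relative gaps: 0.8718, 0.8462, 0.7949, 0.4359, 0.3846, 0.3590, 0.1795, 0.1026, 0.0769; sum = 4.051282.
I averages over the q = 9 poor units only: 4.051282 / 9 = 0.4501.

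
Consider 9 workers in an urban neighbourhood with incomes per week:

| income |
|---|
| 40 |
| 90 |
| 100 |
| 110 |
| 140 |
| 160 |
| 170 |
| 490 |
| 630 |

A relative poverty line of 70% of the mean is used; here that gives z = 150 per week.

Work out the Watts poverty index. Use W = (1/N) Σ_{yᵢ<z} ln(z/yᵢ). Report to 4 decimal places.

0.2908

Below the line: 40, 90, 100, 110, 140 (q = 5 of N = 9).
Log shortfalls: ln(150/40) = 1.3218; ln(150/90) = 0.5108; ln(150/100) = 0.4055; ln(150/110) = 0.3102; ln(150/140) = 0.0690.
W = 2.617194 / 9 = 0.2908.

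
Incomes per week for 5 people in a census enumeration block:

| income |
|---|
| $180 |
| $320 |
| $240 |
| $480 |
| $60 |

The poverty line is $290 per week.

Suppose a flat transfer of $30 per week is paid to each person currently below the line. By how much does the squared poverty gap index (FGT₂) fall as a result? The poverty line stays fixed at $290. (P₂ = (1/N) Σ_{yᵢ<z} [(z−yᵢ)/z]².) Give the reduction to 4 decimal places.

Before: below the line — $60, $180, $240; squared poverty gap index (FGT₂) = 0.160523.
After the $30 transfer: below the line — $90, $210, $270; squared poverty gap index (FGT₂) = 0.111296.
Reduction = 0.160523 − 0.111296 = 0.0492.

0.0492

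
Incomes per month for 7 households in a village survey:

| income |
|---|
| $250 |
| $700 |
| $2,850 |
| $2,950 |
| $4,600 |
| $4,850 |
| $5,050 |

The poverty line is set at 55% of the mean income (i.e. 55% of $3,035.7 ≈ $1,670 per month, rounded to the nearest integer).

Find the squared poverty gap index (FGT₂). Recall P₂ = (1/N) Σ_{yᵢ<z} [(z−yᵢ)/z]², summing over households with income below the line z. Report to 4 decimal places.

0.1515

Incomes under z: $250, $700 (q = 2 of N = 7).
Relative gaps: (1670−250)/1670 = 0.8503; (1670−700)/1670 = 0.5808.
Squared: 0.7230; 0.3374.
Sum = 1.060382; P₂ = 1.060382 / 7 = 0.1515.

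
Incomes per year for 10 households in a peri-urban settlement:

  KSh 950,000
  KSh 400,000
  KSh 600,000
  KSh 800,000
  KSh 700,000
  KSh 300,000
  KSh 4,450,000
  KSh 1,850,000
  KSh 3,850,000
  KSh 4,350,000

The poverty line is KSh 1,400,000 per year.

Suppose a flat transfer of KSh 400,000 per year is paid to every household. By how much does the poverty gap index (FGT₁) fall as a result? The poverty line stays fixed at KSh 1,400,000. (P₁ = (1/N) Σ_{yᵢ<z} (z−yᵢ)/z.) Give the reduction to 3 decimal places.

0.171

Before: below the line — KSh 300,000, KSh 400,000, KSh 600,000, KSh 700,000, KSh 800,000, KSh 950,000; poverty gap index (FGT₁) = 0.33214.
After the KSh 400,000 transfer: below the line — KSh 700,000, KSh 800,000, KSh 1,000,000, KSh 1,100,000, KSh 1,200,000, KSh 1,350,000; poverty gap index (FGT₁) = 0.16071.
Reduction = 0.33214 − 0.16071 = 0.171.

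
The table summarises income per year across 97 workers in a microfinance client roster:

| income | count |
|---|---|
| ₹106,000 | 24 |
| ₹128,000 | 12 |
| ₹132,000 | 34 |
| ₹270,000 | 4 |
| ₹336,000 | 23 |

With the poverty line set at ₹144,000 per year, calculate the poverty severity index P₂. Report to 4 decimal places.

0.0212

Incomes under z: 24×₹106,000, 12×₹128,000, 34×₹132,000 (q = 70 of N = 97).
Normalized shortfalls: (144000−106000)/144000 = 0.2639 (×24); (144000−128000)/144000 = 0.1111 (×12); (144000−132000)/144000 = 0.0833 (×34).
Squared: 0.0696 (×24); 0.0123 (×12); 0.0069 (×34).
Sum = 2.055556; P₂ = 2.055556 / 97 = 0.0212.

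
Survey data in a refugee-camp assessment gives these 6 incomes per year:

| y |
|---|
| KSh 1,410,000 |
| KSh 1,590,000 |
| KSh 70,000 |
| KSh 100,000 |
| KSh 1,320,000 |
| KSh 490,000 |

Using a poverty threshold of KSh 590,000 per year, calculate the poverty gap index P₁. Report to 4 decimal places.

0.3136

Incomes under z: KSh 70,000, KSh 100,000, KSh 490,000 (q = 3 of N = 6).
Relative gaps: (590000−70000)/590000 = 0.8814; (590000−100000)/590000 = 0.8305; (590000−490000)/590000 = 0.1695.
Σ = 1.881356. Dividing by the full population N = 6 gives P₁ = 0.3136.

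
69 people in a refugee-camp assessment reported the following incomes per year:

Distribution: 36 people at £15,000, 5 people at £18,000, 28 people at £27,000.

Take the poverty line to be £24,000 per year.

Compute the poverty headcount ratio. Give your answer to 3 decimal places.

0.594

41 of the 69 people have income below £24,000.
H = 41/69 = 0.594.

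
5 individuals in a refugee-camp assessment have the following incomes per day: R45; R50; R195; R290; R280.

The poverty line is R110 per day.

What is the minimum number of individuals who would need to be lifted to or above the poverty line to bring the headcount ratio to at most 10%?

2

Currently q = 2 of N = 5 are below the line (H = 0.400).
A headcount ratio of at most 10% allows at most ⌊0.10 × 5⌋ = 0 poor individuals.
So at least 2 − 0 = 2 must be lifted.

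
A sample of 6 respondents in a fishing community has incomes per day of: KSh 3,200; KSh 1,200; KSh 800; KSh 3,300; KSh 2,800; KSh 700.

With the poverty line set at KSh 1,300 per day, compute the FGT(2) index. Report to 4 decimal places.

0.0611

Incomes under z: KSh 700, KSh 800, KSh 1,200 (q = 3 of N = 6).
Gap ratios (z−y)/z: (1300−700)/1300 = 0.4615; (1300−800)/1300 = 0.3846; (1300−1200)/1300 = 0.0769.
Squared: 0.2130; 0.1479; 0.0059.
Sum = 0.366864; P₂ = 0.366864 / 6 = 0.0611.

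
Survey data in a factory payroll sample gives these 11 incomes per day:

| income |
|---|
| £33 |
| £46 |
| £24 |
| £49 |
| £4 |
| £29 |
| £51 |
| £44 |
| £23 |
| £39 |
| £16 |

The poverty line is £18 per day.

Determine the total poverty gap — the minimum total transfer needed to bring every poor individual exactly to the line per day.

£16

Below the line: £4, £16 (q = 2 of N = 11).
Individual gaps: 18−4 = 14; 18−16 = 2.
Aggregate gap = £16.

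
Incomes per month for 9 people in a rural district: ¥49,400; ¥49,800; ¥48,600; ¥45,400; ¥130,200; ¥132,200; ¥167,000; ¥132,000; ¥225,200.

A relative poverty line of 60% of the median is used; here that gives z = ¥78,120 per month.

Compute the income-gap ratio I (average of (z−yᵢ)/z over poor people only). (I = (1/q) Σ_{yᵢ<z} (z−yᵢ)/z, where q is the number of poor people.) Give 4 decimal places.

0.3817

Incomes under z: ¥45,400, ¥48,600, ¥49,400, ¥49,800 (q = 4 of N = 9).
Relative gaps: 0.4188, 0.3779, 0.3676, 0.3625; sum = 1.526882.
The income-gap ratio divides by q (the poor only): 1.526882 / 4 = 0.3817.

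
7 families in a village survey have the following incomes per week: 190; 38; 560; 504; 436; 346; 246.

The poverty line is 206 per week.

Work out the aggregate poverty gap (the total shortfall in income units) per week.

184

Incomes under z: 38, 190 (q = 2 of N = 7).
Individual gaps: 206−38 = 168; 206−190 = 16.
Aggregate gap = 184.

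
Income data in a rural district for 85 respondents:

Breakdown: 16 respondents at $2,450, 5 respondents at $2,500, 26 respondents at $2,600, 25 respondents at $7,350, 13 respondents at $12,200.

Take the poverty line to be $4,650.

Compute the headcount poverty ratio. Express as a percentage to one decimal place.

55.3%

47 of the 85 respondents have income below $4,650.
H = 47/85 = 55.3%.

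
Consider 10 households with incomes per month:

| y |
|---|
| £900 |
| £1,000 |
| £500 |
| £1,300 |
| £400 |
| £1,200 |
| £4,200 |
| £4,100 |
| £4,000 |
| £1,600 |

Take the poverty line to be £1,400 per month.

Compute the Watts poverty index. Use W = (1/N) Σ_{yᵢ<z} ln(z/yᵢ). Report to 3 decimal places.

0.329

Below the line: £400, £500, £900, £1,000, £1,200, £1,300 (q = 6 of N = 10).
ln(z/y) terms: ln(1400/400) = 1.2528; ln(1400/500) = 1.0296; ln(1400/900) = 0.4418; ln(1400/1000) = 0.3365; ln(1400/1200) = 0.1542; ln(1400/1300) = 0.0741.
W = 3.288946 / 10 = 0.329.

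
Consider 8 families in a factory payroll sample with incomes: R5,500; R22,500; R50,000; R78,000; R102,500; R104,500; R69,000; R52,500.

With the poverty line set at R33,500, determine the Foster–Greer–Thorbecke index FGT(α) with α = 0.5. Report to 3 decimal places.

Below the line: R5,500, R22,500 (q = 2 of N = 8).
Shortfall ratios: (33500−5500)/33500 = 0.8358; (33500−22500)/33500 = 0.3284.
Raised to α = 0.5: 0.91423; 0.57303.
Sum = 1.487258; FGT(0.5) = 1.487258 / 8 = 0.186.

0.186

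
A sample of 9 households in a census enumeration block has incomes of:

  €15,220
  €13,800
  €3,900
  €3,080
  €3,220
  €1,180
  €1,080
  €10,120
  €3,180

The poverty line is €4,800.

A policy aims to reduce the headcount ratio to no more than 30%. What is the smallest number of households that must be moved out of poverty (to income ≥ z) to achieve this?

Currently q = 6 of N = 9 are below the line (H = 0.667).
A headcount ratio of at most 30% allows at most ⌊0.30 × 9⌋ = 2 poor households.
So at least 6 − 2 = 4 must be lifted.

4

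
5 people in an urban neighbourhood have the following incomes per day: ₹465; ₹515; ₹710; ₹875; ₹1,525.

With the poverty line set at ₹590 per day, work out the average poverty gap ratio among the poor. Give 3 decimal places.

0.169

Below the line: ₹465, ₹515 (q = 2 of N = 5).
Relative gaps: 0.2119, 0.1271; sum = 0.338983.
I averages over the q = 2 poor units only: 0.338983 / 2 = 0.169.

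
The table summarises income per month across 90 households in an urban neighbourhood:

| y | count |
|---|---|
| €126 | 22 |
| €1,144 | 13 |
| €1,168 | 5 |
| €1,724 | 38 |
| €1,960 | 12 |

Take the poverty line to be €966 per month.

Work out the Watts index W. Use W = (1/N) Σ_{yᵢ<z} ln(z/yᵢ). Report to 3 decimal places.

Poor units: 22×€126 (q = 22 of N = 90).
ln(z/y) terms: ln(966/126) = 2.0369 (×22).
W = 44.811402 / 90 = 0.498.

0.498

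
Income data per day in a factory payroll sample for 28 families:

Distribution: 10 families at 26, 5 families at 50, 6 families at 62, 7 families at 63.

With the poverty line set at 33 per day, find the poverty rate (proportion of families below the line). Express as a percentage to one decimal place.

35.7%

10 of the 28 families have income below 33.
H = 10/28 = 35.7%.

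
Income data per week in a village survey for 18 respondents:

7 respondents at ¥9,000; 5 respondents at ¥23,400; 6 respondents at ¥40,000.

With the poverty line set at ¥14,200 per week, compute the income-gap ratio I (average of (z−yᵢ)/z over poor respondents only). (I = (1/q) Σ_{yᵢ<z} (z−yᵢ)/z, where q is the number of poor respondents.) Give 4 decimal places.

0.3662

Below z: 7×¥9,000 (q = 7 of N = 18).
Shortfall ratios (z−y)/z: 0.3662 (×7); sum = 2.563380.
I averages over the q = 7 poor units only: 2.563380 / 7 = 0.3662.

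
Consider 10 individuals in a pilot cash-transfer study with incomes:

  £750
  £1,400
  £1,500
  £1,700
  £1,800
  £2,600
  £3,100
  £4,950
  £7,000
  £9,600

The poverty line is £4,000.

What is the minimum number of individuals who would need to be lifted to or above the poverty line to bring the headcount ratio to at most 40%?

3

7 of the 10 individuals are poor, so H = 7/10 = 0.700.
A headcount ratio of at most 40% allows at most ⌊0.40 × 10⌋ = 4 poor individuals.
So at least 7 − 4 = 3 must be lifted.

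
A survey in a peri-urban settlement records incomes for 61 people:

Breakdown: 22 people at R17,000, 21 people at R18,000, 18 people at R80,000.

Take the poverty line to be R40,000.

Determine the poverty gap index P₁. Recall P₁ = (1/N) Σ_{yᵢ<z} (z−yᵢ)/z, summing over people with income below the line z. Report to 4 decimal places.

Poor units: 22×R17,000, 21×R18,000 (q = 43 of N = 61).
Normalized shortfalls: (40000−17000)/40000 = 0.5750 (×22); (40000−18000)/40000 = 0.5500 (×21).
Σ = 24.200000. Dividing by the full population N = 61 gives P₁ = 0.3967.

0.3967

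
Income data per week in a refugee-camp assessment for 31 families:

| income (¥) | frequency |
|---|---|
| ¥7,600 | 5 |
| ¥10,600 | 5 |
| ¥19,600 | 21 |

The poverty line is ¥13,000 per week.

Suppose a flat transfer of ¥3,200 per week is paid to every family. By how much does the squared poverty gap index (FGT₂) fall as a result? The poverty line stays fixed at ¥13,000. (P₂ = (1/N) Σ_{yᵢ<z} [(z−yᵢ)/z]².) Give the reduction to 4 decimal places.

Before: below the line — 5×¥7,600, 5×¥10,600; squared poverty gap index (FGT₂) = 0.033327.
After the ¥3,200 transfer: below the line — 5×¥10,800; squared poverty gap index (FGT₂) = 0.004619.
Reduction = 0.033327 − 0.004619 = 0.0287.

0.0287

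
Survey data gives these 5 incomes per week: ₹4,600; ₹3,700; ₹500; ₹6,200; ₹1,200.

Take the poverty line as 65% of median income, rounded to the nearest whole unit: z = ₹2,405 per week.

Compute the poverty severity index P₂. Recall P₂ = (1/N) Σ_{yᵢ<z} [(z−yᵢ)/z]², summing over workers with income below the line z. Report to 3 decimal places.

Below z: ₹500, ₹1,200 (q = 2 of N = 5).
Normalized shortfalls: (2405−500)/2405 = 0.7921; (2405−1200)/2405 = 0.5010.
Squared: 0.6274; 0.2510.
Sum = 0.878463; P₂ = 0.878463 / 5 = 0.176.

0.176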